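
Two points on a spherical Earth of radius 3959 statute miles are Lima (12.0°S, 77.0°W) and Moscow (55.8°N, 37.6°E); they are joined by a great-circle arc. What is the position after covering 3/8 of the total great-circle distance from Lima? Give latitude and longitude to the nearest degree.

≈ (23°N, 53°W)

Write both endpoints as unit vectors p₁, p₂ with components (cos φ cos λ, cos φ sin λ, sin φ).
The central angle between the endpoints is δ = arccos(p₁·p₂) ≈ 1.983 rad (113.6°).
Interpolate at f = 3/8 with slerp weights a = sin((1−f)δ)/sin δ ≈ 1.032, b = sin(fδ)/sin δ ≈ 0.739.
p = a·p₁ + b·p₂ ≈ (0.556, -0.730, 0.397); φ = arcsin(p_z) ≈ 23.37°, λ = atan2(p_y, p_x) ≈ -52.71°.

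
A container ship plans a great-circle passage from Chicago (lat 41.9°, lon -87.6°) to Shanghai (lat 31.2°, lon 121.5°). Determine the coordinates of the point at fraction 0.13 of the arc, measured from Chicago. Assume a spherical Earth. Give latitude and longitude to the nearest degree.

Write both endpoints as unit vectors p₁, p₂ with components (cos φ cos λ, cos φ sin λ, sin φ).
The central angle between the endpoints is δ = arccos(p₁·p₂) ≈ 1.783 rad (102.1°).
Interpolate at f = 0.13 with slerp weights a = sin((1−f)δ)/sin δ ≈ 1.023, b = sin(fδ)/sin δ ≈ 0.235.
p = a·p₁ + b·p₂ ≈ (-0.073, -0.589, 0.805); φ = arcsin(p_z) ≈ 53.58°, λ = atan2(p_y, p_x) ≈ -97.08°.

≈ lat 54°, lon -97°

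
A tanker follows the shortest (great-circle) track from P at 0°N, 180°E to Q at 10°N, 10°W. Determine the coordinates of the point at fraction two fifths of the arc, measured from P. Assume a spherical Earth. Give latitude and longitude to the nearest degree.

≈ 41°N, 122°W

Write both endpoints as unit vectors p₁, p₂ with components (cos φ cos λ, cos φ sin λ, sin φ).
The central angle between the endpoints is δ = arccos(p₁·p₂) ≈ 2.895 rad (165.9°).
Interpolate at f = 2/5 with slerp weights a = sin((1−f)δ)/sin δ ≈ 4.046, b = sin(fδ)/sin δ ≈ 3.759.
p = a·p₁ + b·p₂ ≈ (-0.401, -0.643, 0.653); φ = arcsin(p_z) ≈ 40.75°, λ = atan2(p_y, p_x) ≈ -121.96°.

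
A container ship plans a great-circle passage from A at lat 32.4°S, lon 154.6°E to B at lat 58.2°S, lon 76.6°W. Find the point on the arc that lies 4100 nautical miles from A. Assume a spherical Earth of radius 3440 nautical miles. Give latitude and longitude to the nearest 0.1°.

≈ lat 65.7°S, lon 95.5°W

Convert each endpoint to a unit vector on the sphere (x = cos φ cos λ, y = cos φ sin λ, z = sin φ).
The central angle between the endpoints is δ = arccos(p₁·p₂) ≈ 1.393 rad (79.8°). The total great-circle distance is δ·R ≈ 1.393 × 3440 ≈ 4793 nmi, so the target fraction is f = 4100/4793 ≈ 0.855.
Interpolate at f ≈ 0.855 with slerp weights a = sin((1−f)δ)/sin δ ≈ 0.203, b = sin(fδ)/sin δ ≈ 0.944.
p = a·p₁ + b·p₂ ≈ (-0.040, -0.410, -0.911); φ = arcsin(p_z) ≈ -65.66°, λ = atan2(p_y, p_x) ≈ -95.53°.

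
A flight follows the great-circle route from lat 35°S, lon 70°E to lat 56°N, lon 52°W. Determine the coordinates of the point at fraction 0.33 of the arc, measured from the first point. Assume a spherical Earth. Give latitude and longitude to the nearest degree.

≈ lat 1°N, lon 41°E

Write both endpoints as unit vectors p₁, p₂ with components (cos φ cos λ, cos φ sin λ, sin φ).
The central angle between the endpoints is δ = arccos(p₁·p₂) ≈ 2.372 rad (135.9°).
Interpolate at f = 0.33 with slerp weights a = sin((1−f)δ)/sin δ ≈ 1.437, b = sin(fδ)/sin δ ≈ 1.014.
p = a·p₁ + b·p₂ ≈ (0.752, 0.659, 0.016); φ = arcsin(p_z) ≈ 0.92°, λ = atan2(p_y, p_x) ≈ 41.27°.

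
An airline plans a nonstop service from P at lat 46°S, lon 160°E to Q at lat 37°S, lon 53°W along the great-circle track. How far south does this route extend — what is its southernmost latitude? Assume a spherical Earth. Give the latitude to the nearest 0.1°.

≈ 72.4°S

The great circle lies in the plane with unit normal n̂ = (p₁ × p₂)/|p₁ × p₂|.
Here n̂_z ≈ +0.302; the vertex latitude is φ_max = arccos|n̂_z| ≈ 72.4°.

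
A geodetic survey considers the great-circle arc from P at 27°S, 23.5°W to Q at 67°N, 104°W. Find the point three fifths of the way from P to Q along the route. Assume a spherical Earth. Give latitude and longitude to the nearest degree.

Write both endpoints as unit vectors p₁, p₂ with components (cos φ cos λ, cos φ sin λ, sin φ).
The central angle between the endpoints is δ = arccos(p₁·p₂) ≈ 1.940 rad (111.1°).
Interpolate at f = 3/5 with slerp weights a = sin((1−f)δ)/sin δ ≈ 0.751, b = sin(fδ)/sin δ ≈ 0.984.
p = a·p₁ + b·p₂ ≈ (0.520, -0.640, 0.565); φ = arcsin(p_z) ≈ 34.43°, λ = atan2(p_y, p_x) ≈ -50.88°.

≈ 34°N, 51°W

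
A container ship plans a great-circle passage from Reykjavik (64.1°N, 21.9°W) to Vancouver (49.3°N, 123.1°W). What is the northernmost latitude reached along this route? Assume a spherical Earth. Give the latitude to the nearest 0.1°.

The great circle lies in the plane with unit normal n̂ = (p₁ × p₂)/|p₁ × p₂|.
Here n̂_z ≈ -0.359; the vertex latitude is φ_max = arccos|n̂_z| ≈ 69.0°.
Check via Clairaut: cos φ_max = |cos φ₁| · sin C = cos(64.1°)·sin(55.2°) ≈ 0.359, again giving ≈ 69.0°.

≈ 69.0°N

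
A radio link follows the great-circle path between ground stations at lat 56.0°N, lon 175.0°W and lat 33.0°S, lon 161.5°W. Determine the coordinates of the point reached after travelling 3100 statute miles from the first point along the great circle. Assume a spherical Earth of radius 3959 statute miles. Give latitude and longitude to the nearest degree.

The haversine formula gives a central angle δ ≈ 1.566 rad (89.7°) between the endpoints. The total great-circle distance is δ·R ≈ 1.566 × 3959 ≈ 6201 mi, so the target fraction is f = 3100/6201 ≈ 0.500.
Interpolate at f ≈ 0.500 with slerp weights a = sin((1−f)δ)/sin δ ≈ 0.706, b = sin(fδ)/sin δ ≈ 0.705.
p = a·p₁ + b·p₂ ≈ (-0.954, -0.222, 0.201); φ = arcsin(p_z) ≈ 11.58°, λ = atan2(p_y, p_x) ≈ -166.90°.

≈ lat 12°N, lon 167°W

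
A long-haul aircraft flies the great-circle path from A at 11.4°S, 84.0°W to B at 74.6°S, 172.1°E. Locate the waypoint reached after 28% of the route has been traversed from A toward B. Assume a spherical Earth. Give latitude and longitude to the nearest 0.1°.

≈ 33.6°S, 91.0°W

Write both endpoints as unit vectors p₁, p₂ with components (cos φ cos λ, cos φ sin λ, sin φ).
The central angle between the endpoints is δ = arccos(p₁·p₂) ≈ 1.442 rad (82.6°).
Interpolate at f = 0.28 with slerp weights a = sin((1−f)δ)/sin δ ≈ 0.869, b = sin(fδ)/sin δ ≈ 0.396.
p = a·p₁ + b·p₂ ≈ (-0.015, -0.833, -0.554); φ = arcsin(p_z) ≈ -33.62°, λ = atan2(p_y, p_x) ≈ -91.05°.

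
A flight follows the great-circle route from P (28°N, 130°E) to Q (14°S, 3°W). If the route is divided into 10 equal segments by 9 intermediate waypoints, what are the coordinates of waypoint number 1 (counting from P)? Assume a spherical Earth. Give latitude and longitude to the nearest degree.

≈ (29°N, 115°E)

Convert each endpoint to a unit vector on the sphere (x = cos φ cos λ, y = cos φ sin λ, z = sin φ).
The central angle between the endpoints is δ = arccos(p₁·p₂) ≈ 2.343 rad (134.3°).
Interpolate at f = 1/10 with slerp weights a = sin((1−f)δ)/sin δ ≈ 1.199, b = sin(fδ)/sin δ ≈ 0.324.
p = a·p₁ + b·p₂ ≈ (-0.366, 0.794, 0.484); φ = arcsin(p_z) ≈ 28.97°, λ = atan2(p_y, p_x) ≈ 114.75°.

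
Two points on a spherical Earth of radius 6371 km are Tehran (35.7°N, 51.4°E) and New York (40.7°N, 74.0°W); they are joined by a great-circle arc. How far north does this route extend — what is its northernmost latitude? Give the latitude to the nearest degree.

The great circle lies in the plane with unit normal n̂ = (p₁ × p₂)/|p₁ × p₂|.
Here n̂_z ≈ -0.502; the vertex latitude is φ_max = arccos|n̂_z| ≈ 59.9°.
Check via Clairaut: cos φ_max = |cos φ₁| · sin C = cos(35.7°)·sin(38.2°) ≈ 0.502, again giving ≈ 59.9°.

≈ 60°N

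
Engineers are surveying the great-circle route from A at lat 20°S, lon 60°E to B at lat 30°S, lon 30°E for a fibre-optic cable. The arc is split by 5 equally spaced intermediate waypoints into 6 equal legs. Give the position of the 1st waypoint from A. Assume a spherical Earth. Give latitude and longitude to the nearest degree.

Convert each endpoint to a unit vector on the sphere (x = cos φ cos λ, y = cos φ sin λ, z = sin φ).
The central angle between the endpoints is δ = arccos(p₁·p₂) ≈ 0.504 rad (28.9°).
Interpolate at f = 1/6 with slerp weights a = sin((1−f)δ)/sin δ ≈ 0.844, b = sin(fδ)/sin δ ≈ 0.174.
p = a·p₁ + b·p₂ ≈ (0.527, 0.762, -0.376); φ = arcsin(p_z) ≈ -22.06°, λ = atan2(p_y, p_x) ≈ 55.34°.

≈ lat 22°S, lon 55°E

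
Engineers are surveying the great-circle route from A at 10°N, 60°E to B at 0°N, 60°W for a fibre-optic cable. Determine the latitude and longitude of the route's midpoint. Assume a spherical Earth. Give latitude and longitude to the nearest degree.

≈ 10°N, 1°W

Write both endpoints as unit vectors p₁, p₂ with components (cos φ cos λ, cos φ sin λ, sin φ).
The central angle between the endpoints is δ = arccos(p₁·p₂) ≈ 2.086 rad (119.5°).
Interpolate at f = 1/2 with slerp weights a = sin((1−f)δ)/sin δ ≈ 0.992, b = sin(fδ)/sin δ ≈ 0.992.
p = a·p₁ + b·p₂ ≈ (0.985, -0.013, 0.172); φ = arcsin(p_z) ≈ 9.92°, λ = atan2(p_y, p_x) ≈ -0.76°.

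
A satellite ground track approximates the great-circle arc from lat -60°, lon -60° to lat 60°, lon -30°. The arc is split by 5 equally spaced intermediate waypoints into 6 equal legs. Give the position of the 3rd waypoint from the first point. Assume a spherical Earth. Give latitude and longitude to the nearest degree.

Convert each endpoint to a unit vector on the sphere (x = cos φ cos λ, y = cos φ sin λ, z = sin φ).
The central angle between the endpoints is δ = arccos(p₁·p₂) ≈ 2.134 rad (122.2°).
Interpolate at f = 3/6 with slerp weights a = sin((1−f)δ)/sin δ ≈ 1.035, b = sin(fδ)/sin δ ≈ 1.035.
p = a·p₁ + b·p₂ ≈ (0.707, -0.707, 0.000); φ = arcsin(p_z) ≈ 0.00°, λ = atan2(p_y, p_x) ≈ -45.00°.

≈ lat 0°, lon -45°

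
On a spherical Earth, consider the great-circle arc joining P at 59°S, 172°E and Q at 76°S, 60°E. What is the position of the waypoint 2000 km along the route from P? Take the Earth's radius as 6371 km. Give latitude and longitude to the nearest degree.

≈ 74°S, 147°E

Write both endpoints as unit vectors p₁, p₂ with components (cos φ cos λ, cos φ sin λ, sin φ).
The central angle between the endpoints is δ = arccos(p₁·p₂) ≈ 0.668 rad (38.3°). The total great-circle distance is δ·R ≈ 0.668 × 6371 ≈ 4256 km, so the target fraction is f = 2000/4256 ≈ 0.470.
Interpolate at f ≈ 0.470 with slerp weights a = sin((1−f)δ)/sin δ ≈ 0.560, b = sin(fδ)/sin δ ≈ 0.498.
p = a·p₁ + b·p₂ ≈ (-0.225, 0.145, -0.964); φ = arcsin(p_z) ≈ -74.48°, λ = atan2(p_y, p_x) ≈ 147.30°.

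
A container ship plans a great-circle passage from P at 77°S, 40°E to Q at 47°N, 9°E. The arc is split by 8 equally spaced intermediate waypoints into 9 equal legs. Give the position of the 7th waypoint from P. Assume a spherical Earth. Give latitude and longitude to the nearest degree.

≈ 19°N, 13°E

The haversine formula gives a central angle δ ≈ 2.191 rad (125.5°) between the endpoints.
Interpolate at f = 7/9 with slerp weights a = sin((1−f)δ)/sin δ ≈ 0.575, b = sin(fδ)/sin δ ≈ 1.218.
p = a·p₁ + b·p₂ ≈ (0.919, 0.213, 0.331); φ = arcsin(p_z) ≈ 19.30°, λ = atan2(p_y, p_x) ≈ 13.05°.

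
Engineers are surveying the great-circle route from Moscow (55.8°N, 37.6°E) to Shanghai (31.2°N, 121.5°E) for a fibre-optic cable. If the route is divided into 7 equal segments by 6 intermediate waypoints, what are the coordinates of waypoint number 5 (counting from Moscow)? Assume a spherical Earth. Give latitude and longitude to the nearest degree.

≈ 44°N, 106°E

The haversine formula gives a central angle δ ≈ 1.071 rad (61.3°) between the endpoints.
Interpolate at f = 5/7 with slerp weights a = sin((1−f)δ)/sin δ ≈ 0.343, b = sin(fδ)/sin δ ≈ 0.789.
p = a·p₁ + b·p₂ ≈ (-0.200, 0.693, 0.693); φ = arcsin(p_z) ≈ 43.83°, λ = atan2(p_y, p_x) ≈ 106.08°.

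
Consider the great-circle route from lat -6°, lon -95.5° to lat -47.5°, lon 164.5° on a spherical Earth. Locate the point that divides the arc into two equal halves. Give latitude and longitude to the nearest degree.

Convert each endpoint to a unit vector on the sphere (x = cos φ cos λ, y = cos φ sin λ, z = sin φ).
The central angle between the endpoints is δ = arccos(p₁·p₂) ≈ 1.610 rad (92.3°).
Interpolate at f = 1/2 with slerp weights a = sin((1−f)δ)/sin δ ≈ 0.722, b = sin(fδ)/sin δ ≈ 0.722.
p = a·p₁ + b·p₂ ≈ (-0.539, -0.584, -0.607); φ = arcsin(p_z) ≈ -37.40°, λ = atan2(p_y, p_x) ≈ -132.68°.

≈ lat -37°, lon -133°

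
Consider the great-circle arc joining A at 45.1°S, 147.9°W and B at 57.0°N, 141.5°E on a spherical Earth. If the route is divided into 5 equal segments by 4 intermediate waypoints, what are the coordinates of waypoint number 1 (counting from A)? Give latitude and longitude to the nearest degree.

Write both endpoints as unit vectors p₁, p₂ with components (cos φ cos λ, cos φ sin λ, sin φ).
The central angle between the endpoints is δ = arccos(p₁·p₂) ≈ 2.056 rad (117.8°).
Interpolate at f = 1/5 with slerp weights a = sin((1−f)δ)/sin δ ≈ 1.127, b = sin(fδ)/sin δ ≈ 0.452.
p = a·p₁ + b·p₂ ≈ (-0.867, -0.270, -0.420); φ = arcsin(p_z) ≈ -24.81°, λ = atan2(p_y, p_x) ≈ -162.72°.

≈ 25°S, 163°W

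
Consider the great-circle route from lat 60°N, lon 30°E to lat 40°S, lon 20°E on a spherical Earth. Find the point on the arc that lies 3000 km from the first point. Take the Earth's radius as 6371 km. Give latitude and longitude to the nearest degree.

≈ lat 33°N, lon 26°E

From cos δ = sin φ₁ sin φ₂ + cos φ₁ cos φ₂ cos Δλ, the central angle is δ ≈ 1.751 rad (100.3°). The total great-circle distance is δ·R ≈ 1.751 × 6371 ≈ 11157 km, so the target fraction is f = 3000/11157 ≈ 0.269.
Interpolate at f ≈ 0.269 with slerp weights a = sin((1−f)δ)/sin δ ≈ 0.974, b = sin(fδ)/sin δ ≈ 0.461.
p = a·p₁ + b·p₂ ≈ (0.754, 0.364, 0.547); φ = arcsin(p_z) ≈ 33.16°, λ = atan2(p_y, p_x) ≈ 25.80°.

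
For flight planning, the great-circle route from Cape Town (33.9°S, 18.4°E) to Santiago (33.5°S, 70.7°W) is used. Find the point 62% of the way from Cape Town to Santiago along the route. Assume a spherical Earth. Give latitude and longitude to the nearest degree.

Write both endpoints as unit vectors p₁, p₂ with components (cos φ cos λ, cos φ sin λ, sin φ).
The central angle between the endpoints is δ = arccos(p₁·p₂) ≈ 1.246 rad (71.4°).
Interpolate at f = 0.62 with slerp weights a = sin((1−f)δ)/sin δ ≈ 0.481, b = sin(fδ)/sin δ ≈ 0.737.
p = a·p₁ + b·p₂ ≈ (0.582, -0.454, -0.675); φ = arcsin(p_z) ≈ -42.45°, λ = atan2(p_y, p_x) ≈ -37.93°.

≈ (42°S, 38°W)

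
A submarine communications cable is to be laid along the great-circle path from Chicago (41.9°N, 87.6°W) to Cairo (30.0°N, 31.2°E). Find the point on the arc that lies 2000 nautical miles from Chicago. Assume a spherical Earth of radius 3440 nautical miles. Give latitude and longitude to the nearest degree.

≈ (56°N, 40°W)

Convert each endpoint to a unit vector on the sphere (x = cos φ cos λ, y = cos φ sin λ, z = sin φ).
The central angle between the endpoints is δ = arccos(p₁·p₂) ≈ 1.547 rad (88.7°). The total great-circle distance is δ·R ≈ 1.547 × 3440 ≈ 5323 nmi, so the target fraction is f = 2000/5323 ≈ 0.376.
Interpolate at f ≈ 0.376 with slerp weights a = sin((1−f)δ)/sin δ ≈ 0.823, b = sin(fδ)/sin δ ≈ 0.549.
p = a·p₁ + b·p₂ ≈ (0.433, -0.365, 0.824); φ = arcsin(p_z) ≈ 55.51°, λ = atan2(p_y, p_x) ≈ -40.19°.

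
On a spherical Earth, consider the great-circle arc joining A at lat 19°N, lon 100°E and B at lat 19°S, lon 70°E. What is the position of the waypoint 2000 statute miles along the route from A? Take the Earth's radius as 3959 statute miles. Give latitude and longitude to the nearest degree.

≈ lat 4°S, lon 82°E

The haversine formula gives a central angle δ ≈ 0.839 rad (48.1°) between the endpoints. The total great-circle distance is δ·R ≈ 0.839 × 3959 ≈ 3321 mi, so the target fraction is f = 2000/3321 ≈ 0.602.
Interpolate at f ≈ 0.602 with slerp weights a = sin((1−f)δ)/sin δ ≈ 0.440, b = sin(fδ)/sin δ ≈ 0.651.
p = a·p₁ + b·p₂ ≈ (0.138, 0.988, -0.068); φ = arcsin(p_z) ≈ -3.92°, λ = atan2(p_y, p_x) ≈ 82.05°.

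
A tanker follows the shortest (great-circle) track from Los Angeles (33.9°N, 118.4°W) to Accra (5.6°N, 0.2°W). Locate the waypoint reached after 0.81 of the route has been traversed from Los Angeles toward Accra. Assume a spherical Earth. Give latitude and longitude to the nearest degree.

≈ (18°N, 17°W)

Write both endpoints as unit vectors p₁, p₂ with components (cos φ cos λ, cos φ sin λ, sin φ).
The central angle between the endpoints is δ = arccos(p₁·p₂) ≈ 1.913 rad (109.6°).
Interpolate at f = 0.81 with slerp weights a = sin((1−f)δ)/sin δ ≈ 0.378, b = sin(fδ)/sin δ ≈ 1.061.
p = a·p₁ + b·p₂ ≈ (0.907, -0.279, 0.314); φ = arcsin(p_z) ≈ 18.31°, λ = atan2(p_y, p_x) ≈ -17.11°.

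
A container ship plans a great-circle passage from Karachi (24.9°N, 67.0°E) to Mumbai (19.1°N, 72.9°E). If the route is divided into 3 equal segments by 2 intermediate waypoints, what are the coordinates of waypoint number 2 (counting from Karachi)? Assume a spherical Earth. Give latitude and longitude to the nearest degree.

≈ 21°N, 71°E

From cos δ = sin φ₁ sin φ₂ + cos φ₁ cos φ₂ cos Δλ, the central angle is δ ≈ 0.139 rad (8.0°).
Interpolate at f = 2/3 with slerp weights a = sin((1−f)δ)/sin δ ≈ 0.334, b = sin(fδ)/sin δ ≈ 0.668.
p = a·p₁ + b·p₂ ≈ (0.304, 0.882, 0.359); φ = arcsin(p_z) ≈ 21.06°, λ = atan2(p_y, p_x) ≈ 70.99°.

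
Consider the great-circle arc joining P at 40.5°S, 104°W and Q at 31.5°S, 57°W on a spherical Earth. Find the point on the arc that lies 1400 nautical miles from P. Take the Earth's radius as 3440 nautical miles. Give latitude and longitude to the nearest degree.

≈ 37°S, 74°W

From cos δ = sin φ₁ sin φ₂ + cos φ₁ cos φ₂ cos Δλ, the central angle is δ ≈ 0.674 rad (38.6°). The total great-circle distance is δ·R ≈ 0.674 × 3440 ≈ 2318 nmi, so the target fraction is f = 1400/2318 ≈ 0.604.
Interpolate at f ≈ 0.604 with slerp weights a = sin((1−f)δ)/sin δ ≈ 0.422, b = sin(fδ)/sin δ ≈ 0.634.
p = a·p₁ + b·p₂ ≈ (0.217, -0.765, -0.606); φ = arcsin(p_z) ≈ -37.29°, λ = atan2(p_y, p_x) ≈ -74.18°.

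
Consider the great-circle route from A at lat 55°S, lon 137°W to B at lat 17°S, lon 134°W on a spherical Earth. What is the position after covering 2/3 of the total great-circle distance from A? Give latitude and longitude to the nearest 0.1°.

Write both endpoints as unit vectors p₁, p₂ with components (cos φ cos λ, cos φ sin λ, sin φ).
The central angle between the endpoints is δ = arccos(p₁·p₂) ≈ 0.664 rad (38.1°).
Interpolate at f = 2/3 with slerp weights a = sin((1−f)δ)/sin δ ≈ 0.356, b = sin(fδ)/sin δ ≈ 0.695.
p = a·p₁ + b·p₂ ≈ (-0.611, -0.618, -0.495); φ = arcsin(p_z) ≈ -29.67°, λ = atan2(p_y, p_x) ≈ -134.71°.

≈ lat 29.7°S, lon 134.7°W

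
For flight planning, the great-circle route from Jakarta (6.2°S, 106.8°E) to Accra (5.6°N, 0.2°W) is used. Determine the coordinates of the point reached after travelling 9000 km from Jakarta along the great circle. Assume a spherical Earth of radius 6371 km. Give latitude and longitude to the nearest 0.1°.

≈ (2.9°N, 26.2°E)

Convert each endpoint to a unit vector on the sphere (x = cos φ cos λ, y = cos φ sin λ, z = sin φ).
The central angle between the endpoints is δ = arccos(p₁·p₂) ≈ 1.875 rad (107.4°). The total great-circle distance is δ·R ≈ 1.875 × 6371 ≈ 11947 km, so the target fraction is f = 9000/11947 ≈ 0.753.
Interpolate at f ≈ 0.753 with slerp weights a = sin((1−f)δ)/sin δ ≈ 0.468, b = sin(fδ)/sin δ ≈ 1.035.
p = a·p₁ + b·p₂ ≈ (0.896, 0.442, 0.050); φ = arcsin(p_z) ≈ 2.89°, λ = atan2(p_y, p_x) ≈ 26.25°.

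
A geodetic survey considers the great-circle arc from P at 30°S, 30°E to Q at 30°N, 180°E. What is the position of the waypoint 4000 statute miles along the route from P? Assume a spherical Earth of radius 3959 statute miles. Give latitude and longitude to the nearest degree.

Convert each endpoint to a unit vector on the sphere (x = cos φ cos λ, y = cos φ sin λ, z = sin φ).
The central angle between the endpoints is δ = arccos(p₁·p₂) ≈ 2.689 rad (154.1°). The total great-circle distance is δ·R ≈ 2.689 × 3959 ≈ 10648 mi, so the target fraction is f = 4000/10648 ≈ 0.376.
Interpolate at f ≈ 0.376 with slerp weights a = sin((1−f)δ)/sin δ ≈ 2.276, b = sin(fδ)/sin δ ≈ 1.939.
p = a·p₁ + b·p₂ ≈ (0.028, 0.985, -0.168); φ = arcsin(p_z) ≈ -9.69°, λ = atan2(p_y, p_x) ≈ 88.39°.

≈ 10°S, 88°E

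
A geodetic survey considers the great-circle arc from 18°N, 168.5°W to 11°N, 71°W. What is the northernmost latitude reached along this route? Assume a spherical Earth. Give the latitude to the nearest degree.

The great circle lies in the plane with unit normal n̂ = (p₁ × p₂)/|p₁ × p₂|.
Here n̂_z ≈ +0.927; the vertex latitude is φ_max = arccos|n̂_z| ≈ 22.0°.
Check via Clairaut: cos φ_max = |cos φ₁| · sin C = cos(18.0°)·sin(77.2°) ≈ 0.927, again giving ≈ 22.0°.

≈ 22°N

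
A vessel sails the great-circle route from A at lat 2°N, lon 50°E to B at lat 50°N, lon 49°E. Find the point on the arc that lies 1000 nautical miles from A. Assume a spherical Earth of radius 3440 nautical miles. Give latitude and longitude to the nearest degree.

≈ lat 19°N, lon 50°E

Convert each endpoint to a unit vector on the sphere (x = cos φ cos λ, y = cos φ sin λ, z = sin φ).
The central angle between the endpoints is δ = arccos(p₁·p₂) ≈ 0.838 rad (48.0°). The total great-circle distance is δ·R ≈ 0.838 × 3440 ≈ 2882 nmi, so the target fraction is f = 1000/2882 ≈ 0.347.
Interpolate at f ≈ 0.347 with slerp weights a = sin((1−f)δ)/sin δ ≈ 0.700, b = sin(fδ)/sin δ ≈ 0.386.
p = a·p₁ + b·p₂ ≈ (0.612, 0.723, 0.320); φ = arcsin(p_z) ≈ 18.65°, λ = atan2(p_y, p_x) ≈ 49.74°.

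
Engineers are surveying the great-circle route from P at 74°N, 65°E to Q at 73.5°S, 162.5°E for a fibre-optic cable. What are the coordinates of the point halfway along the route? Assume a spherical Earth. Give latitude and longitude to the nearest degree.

Write both endpoints as unit vectors p₁, p₂ with components (cos φ cos λ, cos φ sin λ, sin φ).
The central angle between the endpoints is δ = arccos(p₁·p₂) ≈ 2.770 rad (158.7°).
Interpolate at f = 1/2 with slerp weights a = sin((1−f)δ)/sin δ ≈ 2.710, b = sin(fδ)/sin δ ≈ 2.710.
p = a·p₁ + b·p₂ ≈ (-0.418, 0.908, 0.007); φ = arcsin(p_z) ≈ 0.38°, λ = atan2(p_y, p_x) ≈ 114.73°.

≈ 0°N, 115°E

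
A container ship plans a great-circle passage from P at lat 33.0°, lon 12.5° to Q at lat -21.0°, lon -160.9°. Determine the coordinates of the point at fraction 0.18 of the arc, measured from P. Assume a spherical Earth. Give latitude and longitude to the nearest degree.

The haversine formula gives a central angle δ ≈ 2.909 rad (166.6°) between the endpoints.
Interpolate at f = 0.18 with slerp weights a = sin((1−f)δ)/sin δ ≈ 2.972, b = sin(fδ)/sin δ ≈ 2.164.
p = a·p₁ + b·p₂ ≈ (0.524, -0.122, 0.843); φ = arcsin(p_z) ≈ 57.46°, λ = atan2(p_y, p_x) ≈ -13.08°.

≈ lat 57°, lon -13°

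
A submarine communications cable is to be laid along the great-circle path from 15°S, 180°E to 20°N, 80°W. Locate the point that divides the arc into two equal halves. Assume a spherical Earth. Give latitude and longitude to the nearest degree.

≈ 4°N, 131°W

From cos δ = sin φ₁ sin φ₂ + cos φ₁ cos φ₂ cos Δλ, the central angle is δ ≈ 1.819 rad (104.2°).
Interpolate at f = 1/2 with slerp weights a = sin((1−f)δ)/sin δ ≈ 0.814, b = sin(fδ)/sin δ ≈ 0.814.
p = a·p₁ + b·p₂ ≈ (-0.654, -0.754, 0.068); φ = arcsin(p_z) ≈ 3.89°, λ = atan2(p_y, p_x) ≈ -130.94°.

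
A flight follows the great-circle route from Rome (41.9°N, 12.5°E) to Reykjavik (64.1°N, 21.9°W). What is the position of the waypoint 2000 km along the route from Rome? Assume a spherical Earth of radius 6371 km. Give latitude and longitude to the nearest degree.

Write both endpoints as unit vectors p₁, p₂ with components (cos φ cos λ, cos φ sin λ, sin φ).
The central angle between the endpoints is δ = arccos(p₁·p₂) ≈ 0.518 rad (29.7°). The total great-circle distance is δ·R ≈ 0.518 × 6371 ≈ 3298 km, so the target fraction is f = 2000/3298 ≈ 0.607.
Interpolate at f ≈ 0.607 with slerp weights a = sin((1−f)δ)/sin δ ≈ 0.409, b = sin(fδ)/sin δ ≈ 0.624.
p = a·p₁ + b·p₂ ≈ (0.550, -0.036, 0.834); φ = arcsin(p_z) ≈ 56.55°, λ = atan2(p_y, p_x) ≈ -3.73°.

≈ 57°N, 4°W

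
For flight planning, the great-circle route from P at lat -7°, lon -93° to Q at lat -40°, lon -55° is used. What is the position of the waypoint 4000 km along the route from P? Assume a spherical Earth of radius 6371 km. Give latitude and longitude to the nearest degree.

≈ lat -33°, lon -66°

The haversine formula gives a central angle δ ≈ 0.826 rad (47.4°) between the endpoints. The total great-circle distance is δ·R ≈ 0.826 × 6371 ≈ 5265 km, so the target fraction is f = 4000/5265 ≈ 0.760.
Interpolate at f ≈ 0.760 with slerp weights a = sin((1−f)δ)/sin δ ≈ 0.268, b = sin(fδ)/sin δ ≈ 0.799.
p = a·p₁ + b·p₂ ≈ (0.337, -0.767, -0.546); φ = arcsin(p_z) ≈ -33.09°, λ = atan2(p_y, p_x) ≈ -66.28°.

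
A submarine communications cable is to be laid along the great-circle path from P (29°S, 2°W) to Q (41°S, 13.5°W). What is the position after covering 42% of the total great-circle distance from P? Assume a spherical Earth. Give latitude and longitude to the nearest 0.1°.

≈ (34.2°S, 6.4°W)

From cos δ = sin φ₁ sin φ₂ + cos φ₁ cos φ₂ cos Δλ, the central angle is δ ≈ 0.266 rad (15.2°).
Interpolate at f = 0.42 with slerp weights a = sin((1−f)δ)/sin δ ≈ 0.585, b = sin(fδ)/sin δ ≈ 0.424.
p = a·p₁ + b·p₂ ≈ (0.822, -0.093, -0.562); φ = arcsin(p_z) ≈ -34.17°, λ = atan2(p_y, p_x) ≈ -6.42°.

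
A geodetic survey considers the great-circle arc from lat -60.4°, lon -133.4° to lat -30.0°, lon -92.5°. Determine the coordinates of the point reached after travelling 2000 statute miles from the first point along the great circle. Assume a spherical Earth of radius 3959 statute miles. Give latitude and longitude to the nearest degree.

Write both endpoints as unit vectors p₁, p₂ with components (cos φ cos λ, cos φ sin λ, sin φ).
The central angle between the endpoints is δ = arccos(p₁·p₂) ≈ 0.710 rad (40.7°). The total great-circle distance is δ·R ≈ 0.710 × 3959 ≈ 2813 mi, so the target fraction is f = 2000/2813 ≈ 0.711.
Interpolate at f ≈ 0.711 with slerp weights a = sin((1−f)δ)/sin δ ≈ 0.313, b = sin(fδ)/sin δ ≈ 0.742.
p = a·p₁ + b·p₂ ≈ (-0.134, -0.754, -0.643); φ = arcsin(p_z) ≈ -40.00°, λ = atan2(p_y, p_x) ≈ -100.08°.

≈ lat -40°, lon -100°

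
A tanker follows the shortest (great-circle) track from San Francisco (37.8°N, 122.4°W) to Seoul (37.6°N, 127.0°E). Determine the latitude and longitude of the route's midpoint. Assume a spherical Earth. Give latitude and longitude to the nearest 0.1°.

Write both endpoints as unit vectors p₁, p₂ with components (cos φ cos λ, cos φ sin λ, sin φ).
The central angle between the endpoints is δ = arccos(p₁·p₂) ≈ 1.416 rad (81.2°).
Interpolate at f = 1/2 with slerp weights a = sin((1−f)δ)/sin δ ≈ 0.658, b = sin(fδ)/sin δ ≈ 0.658.
p = a·p₁ + b·p₂ ≈ (-0.593, -0.023, 0.805); φ = arcsin(p_z) ≈ 53.63°, λ = atan2(p_y, p_x) ≈ -177.81°.

≈ 53.6°N, 177.8°W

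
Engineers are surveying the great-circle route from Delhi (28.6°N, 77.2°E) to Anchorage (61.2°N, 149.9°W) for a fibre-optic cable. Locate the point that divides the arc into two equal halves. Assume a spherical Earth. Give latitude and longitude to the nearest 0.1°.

≈ 64.3°N, 109.9°E

From cos δ = sin φ₁ sin φ₂ + cos φ₁ cos φ₂ cos Δλ, the central angle is δ ≈ 1.439 rad (82.4°).
Interpolate at f = 1/2 with slerp weights a = sin((1−f)δ)/sin δ ≈ 0.665, b = sin(fδ)/sin δ ≈ 0.665.
p = a·p₁ + b·p₂ ≈ (-0.148, 0.409, 0.901); φ = arcsin(p_z) ≈ 64.25°, λ = atan2(p_y, p_x) ≈ 109.88°.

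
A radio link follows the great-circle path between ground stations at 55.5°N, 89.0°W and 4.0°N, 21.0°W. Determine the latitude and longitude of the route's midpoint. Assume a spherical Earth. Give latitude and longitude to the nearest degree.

≈ 34°N, 44°W

Write both endpoints as unit vectors p₁, p₂ with components (cos φ cos λ, cos φ sin λ, sin φ).
The central angle between the endpoints is δ = arccos(p₁·p₂) ≈ 1.298 rad (74.4°).
Interpolate at f = 1/2 with slerp weights a = sin((1−f)δ)/sin δ ≈ 0.628, b = sin(fδ)/sin δ ≈ 0.628.
p = a·p₁ + b·p₂ ≈ (0.591, -0.580, 0.561); φ = arcsin(p_z) ≈ 34.13°, λ = atan2(p_y, p_x) ≈ -44.47°.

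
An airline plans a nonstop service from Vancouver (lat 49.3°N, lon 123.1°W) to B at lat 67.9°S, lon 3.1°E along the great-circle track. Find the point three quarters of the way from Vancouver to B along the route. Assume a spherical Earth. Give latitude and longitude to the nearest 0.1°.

≈ lat 50.4°S, lon 66.2°W

Convert each endpoint to a unit vector on the sphere (x = cos φ cos λ, y = cos φ sin λ, z = sin φ).
The central angle between the endpoints is δ = arccos(p₁·p₂) ≈ 2.582 rad (147.9°).
Interpolate at f = 3/4 with slerp weights a = sin((1−f)δ)/sin δ ≈ 1.133, b = sin(fδ)/sin δ ≈ 1.759.
p = a·p₁ + b·p₂ ≈ (0.257, -0.583, -0.771); φ = arcsin(p_z) ≈ -50.41°, λ = atan2(p_y, p_x) ≈ -66.19°.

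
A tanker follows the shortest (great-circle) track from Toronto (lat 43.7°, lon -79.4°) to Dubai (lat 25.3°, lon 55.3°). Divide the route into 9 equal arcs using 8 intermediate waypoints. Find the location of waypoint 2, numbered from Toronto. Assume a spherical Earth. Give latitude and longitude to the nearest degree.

Convert each endpoint to a unit vector on the sphere (x = cos φ cos λ, y = cos φ sin λ, z = sin φ).
The central angle between the endpoints is δ = arccos(p₁·p₂) ≈ 1.736 rad (99.5°).
Interpolate at f = 2/9 with slerp weights a = sin((1−f)δ)/sin δ ≈ 0.989, b = sin(fδ)/sin δ ≈ 0.381.
p = a·p₁ + b·p₂ ≈ (0.328, -0.419, 0.846); φ = arcsin(p_z) ≈ 57.83°, λ = atan2(p_y, p_x) ≈ -51.98°.

≈ lat 58°, lon -52°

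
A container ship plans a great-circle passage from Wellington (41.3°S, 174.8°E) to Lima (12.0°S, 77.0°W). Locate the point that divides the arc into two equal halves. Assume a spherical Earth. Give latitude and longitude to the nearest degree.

≈ 40°S, 121°W

The haversine formula gives a central angle δ ≈ 1.663 rad (95.3°) between the endpoints.
Interpolate at f = 1/2 with slerp weights a = sin((1−f)δ)/sin δ ≈ 0.742, b = sin(fδ)/sin δ ≈ 0.742.
p = a·p₁ + b·p₂ ≈ (-0.392, -0.657, -0.644); φ = arcsin(p_z) ≈ -40.10°, λ = atan2(p_y, p_x) ≈ -120.83°.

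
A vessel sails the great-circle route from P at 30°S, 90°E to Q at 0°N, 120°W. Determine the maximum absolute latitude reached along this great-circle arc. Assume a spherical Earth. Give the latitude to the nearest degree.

The great circle lies in the plane with unit normal n̂ = (p₁ × p₂)/|p₁ × p₂|.
Here n̂_z ≈ +0.655; the vertex latitude is φ_max = arccos|n̂_z| ≈ 49.1°.
Check via Clairaut: cos φ_max = |cos φ₁| · sin C = cos(30.0°)·sin(130.9°) ≈ 0.655, again giving ≈ 49.1°.

≈ 49°S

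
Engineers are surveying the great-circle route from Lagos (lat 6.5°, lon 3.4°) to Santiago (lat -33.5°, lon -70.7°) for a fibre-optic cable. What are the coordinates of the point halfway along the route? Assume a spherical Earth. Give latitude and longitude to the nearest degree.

≈ lat -17°, lon -30°

Convert each endpoint to a unit vector on the sphere (x = cos φ cos λ, y = cos φ sin λ, z = sin φ).
The central angle between the endpoints is δ = arccos(p₁·p₂) ≈ 1.406 rad (80.5°).
Interpolate at f = 1/2 with slerp weights a = sin((1−f)δ)/sin δ ≈ 0.655, b = sin(fδ)/sin δ ≈ 0.655.
p = a·p₁ + b·p₂ ≈ (0.831, -0.477, -0.287); φ = arcsin(p_z) ≈ -16.71°, λ = atan2(p_y, p_x) ≈ -29.88°.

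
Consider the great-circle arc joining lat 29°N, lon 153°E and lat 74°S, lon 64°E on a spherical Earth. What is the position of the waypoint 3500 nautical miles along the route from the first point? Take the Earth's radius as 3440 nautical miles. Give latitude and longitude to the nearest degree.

≈ lat 27°S, lon 136°E

Convert each endpoint to a unit vector on the sphere (x = cos φ cos λ, y = cos φ sin λ, z = sin φ).
The central angle between the endpoints is δ = arccos(p₁·p₂) ≈ 2.051 rad (117.5°). The total great-circle distance is δ·R ≈ 2.051 × 3440 ≈ 7055 nmi, so the target fraction is f = 3500/7055 ≈ 0.496.
Interpolate at f ≈ 0.496 with slerp weights a = sin((1−f)δ)/sin δ ≈ 0.969, b = sin(fδ)/sin δ ≈ 0.959.
p = a·p₁ + b·p₂ ≈ (-0.639, 0.622, -0.452); φ = arcsin(p_z) ≈ -26.90°, λ = atan2(p_y, p_x) ≈ 135.76°.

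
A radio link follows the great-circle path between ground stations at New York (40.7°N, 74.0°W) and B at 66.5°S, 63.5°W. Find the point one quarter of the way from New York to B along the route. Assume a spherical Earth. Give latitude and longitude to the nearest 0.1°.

≈ 13.9°N, 72.0°W

Convert each endpoint to a unit vector on the sphere (x = cos φ cos λ, y = cos φ sin λ, z = sin φ).
The central angle between the endpoints is δ = arccos(p₁·p₂) ≈ 1.876 rad (107.5°).
Interpolate at f = 1/4 with slerp weights a = sin((1−f)δ)/sin δ ≈ 1.035, b = sin(fδ)/sin δ ≈ 0.474.
p = a·p₁ + b·p₂ ≈ (0.301, -0.923, 0.240); φ = arcsin(p_z) ≈ 13.88°, λ = atan2(p_y, p_x) ≈ -71.97°.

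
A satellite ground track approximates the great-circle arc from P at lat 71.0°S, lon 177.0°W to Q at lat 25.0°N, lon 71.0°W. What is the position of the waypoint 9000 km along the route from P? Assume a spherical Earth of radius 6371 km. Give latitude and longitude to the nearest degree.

Write both endpoints as unit vectors p₁, p₂ with components (cos φ cos λ, cos φ sin λ, sin φ).
The central angle between the endpoints is δ = arccos(p₁·p₂) ≈ 2.073 rad (118.7°). The total great-circle distance is δ·R ≈ 2.073 × 6371 ≈ 13204 km, so the target fraction is f = 9000/13204 ≈ 0.682.
Interpolate at f ≈ 0.682 with slerp weights a = sin((1−f)δ)/sin δ ≈ 0.699, b = sin(fδ)/sin δ ≈ 1.126.
p = a·p₁ + b·p₂ ≈ (0.105, -0.977, -0.185); φ = arcsin(p_z) ≈ -10.67°, λ = atan2(p_y, p_x) ≈ -83.86°.

≈ lat 11°S, lon 84°W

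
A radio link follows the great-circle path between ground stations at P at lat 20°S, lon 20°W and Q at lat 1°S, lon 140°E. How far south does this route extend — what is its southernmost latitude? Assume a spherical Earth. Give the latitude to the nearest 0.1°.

≈ 48.0°S

The great circle lies in the plane with unit normal n̂ = (p₁ × p₂)/|p₁ × p₂|.
Here n̂_z ≈ +0.669; the vertex latitude is φ_max = arccos|n̂_z| ≈ 48.0°.
Check via Clairaut: cos φ_max = |cos φ₁| · sin C = cos(20.0°)·sin(134.6°) ≈ 0.669, again giving ≈ 48.0°.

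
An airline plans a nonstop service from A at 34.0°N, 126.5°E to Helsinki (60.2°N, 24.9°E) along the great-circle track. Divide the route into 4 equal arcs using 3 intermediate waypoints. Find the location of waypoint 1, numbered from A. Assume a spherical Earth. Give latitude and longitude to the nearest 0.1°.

Convert each endpoint to a unit vector on the sphere (x = cos φ cos λ, y = cos φ sin λ, z = sin φ).
The central angle between the endpoints is δ = arccos(p₁·p₂) ≈ 1.157 rad (66.3°).
Interpolate at f = 1/4 with slerp weights a = sin((1−f)δ)/sin δ ≈ 0.833, b = sin(fδ)/sin δ ≈ 0.311.
p = a·p₁ + b·p₂ ≈ (-0.270, 0.620, 0.736); φ = arcsin(p_z) ≈ 47.41°, λ = atan2(p_y, p_x) ≈ 113.55°.

≈ 47.4°N, 113.6°E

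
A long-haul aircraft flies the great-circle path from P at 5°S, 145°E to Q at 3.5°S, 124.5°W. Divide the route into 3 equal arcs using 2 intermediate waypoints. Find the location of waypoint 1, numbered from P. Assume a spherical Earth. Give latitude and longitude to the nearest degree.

From cos δ = sin φ₁ sin φ₂ + cos φ₁ cos φ₂ cos Δλ, the central angle is δ ≈ 1.574 rad (90.2°).
Interpolate at f = 1/3 with slerp weights a = sin((1−f)δ)/sin δ ≈ 0.867, b = sin(fδ)/sin δ ≈ 0.501.
p = a·p₁ + b·p₂ ≈ (-0.991, 0.083, -0.106); φ = arcsin(p_z) ≈ -6.09°, λ = atan2(p_y, p_x) ≈ 175.19°.

≈ 6°S, 175°E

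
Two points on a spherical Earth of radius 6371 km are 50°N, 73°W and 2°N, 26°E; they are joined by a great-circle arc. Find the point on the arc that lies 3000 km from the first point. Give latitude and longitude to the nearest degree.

≈ 46°N, 32°W

From cos δ = sin φ₁ sin φ₂ + cos φ₁ cos φ₂ cos Δλ, the central angle is δ ≈ 1.645 rad (94.2°). The total great-circle distance is δ·R ≈ 1.645 × 6371 ≈ 10478 km, so the target fraction is f = 3000/10478 ≈ 0.286.
Interpolate at f ≈ 0.286 with slerp weights a = sin((1−f)δ)/sin δ ≈ 0.925, b = sin(fδ)/sin δ ≈ 0.455.
p = a·p₁ + b·p₂ ≈ (0.582, -0.369, 0.724); φ = arcsin(p_z) ≈ 46.41°, λ = atan2(p_y, p_x) ≈ -32.37°.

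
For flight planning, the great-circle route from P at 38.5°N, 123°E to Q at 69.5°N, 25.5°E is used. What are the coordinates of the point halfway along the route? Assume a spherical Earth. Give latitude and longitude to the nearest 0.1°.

≈ 62.4°N, 97.8°E

From cos δ = sin φ₁ sin φ₂ + cos φ₁ cos φ₂ cos Δλ, the central angle is δ ≈ 0.992 rad (56.8°).
Interpolate at f = 1/2 with slerp weights a = sin((1−f)δ)/sin δ ≈ 0.568, b = sin(fδ)/sin δ ≈ 0.568.
p = a·p₁ + b·p₂ ≈ (-0.063, 0.459, 0.886); φ = arcsin(p_z) ≈ 62.42°, λ = atan2(p_y, p_x) ≈ 97.77°.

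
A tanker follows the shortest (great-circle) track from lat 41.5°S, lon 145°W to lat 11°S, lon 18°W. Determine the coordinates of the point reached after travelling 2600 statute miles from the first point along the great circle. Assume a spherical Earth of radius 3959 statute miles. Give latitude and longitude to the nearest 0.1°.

≈ lat 51.5°S, lon 90.9°W

Convert each endpoint to a unit vector on the sphere (x = cos φ cos λ, y = cos φ sin λ, z = sin φ).
The central angle between the endpoints is δ = arccos(p₁·p₂) ≈ 1.892 rad (108.4°). The total great-circle distance is δ·R ≈ 1.892 × 3959 ≈ 7492 mi, so the target fraction is f = 2600/7492 ≈ 0.347.
Interpolate at f ≈ 0.347 with slerp weights a = sin((1−f)δ)/sin δ ≈ 0.995, b = sin(fδ)/sin δ ≈ 0.644.
p = a·p₁ + b·p₂ ≈ (-0.010, -0.623, -0.782); φ = arcsin(p_z) ≈ -51.47°, λ = atan2(p_y, p_x) ≈ -90.91°.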